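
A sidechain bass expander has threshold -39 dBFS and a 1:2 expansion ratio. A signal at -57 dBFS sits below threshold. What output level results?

-75 dBFS

Undershoot = (-39) − (-57) = 18 dB.
At 1:2, that expands to 36 dB under threshold.
Output = -39 − 36 = -75 dBFS.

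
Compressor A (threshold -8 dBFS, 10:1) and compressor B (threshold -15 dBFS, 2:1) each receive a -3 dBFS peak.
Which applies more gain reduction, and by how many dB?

A: overshoot 5 dB → output overshoot 0.5 dB → GR 4.5 dB.
B: overshoot 12 dB → output overshoot 6 dB → GR 6 dB.
Difference: 1.5 dB in favour of B.

B, by 1.5 dB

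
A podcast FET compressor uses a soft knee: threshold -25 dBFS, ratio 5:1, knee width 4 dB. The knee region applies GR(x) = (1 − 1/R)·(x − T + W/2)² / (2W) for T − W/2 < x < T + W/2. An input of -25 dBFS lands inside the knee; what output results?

-25.4 dBFS

x − T + W/2 = -25 − (-25) + 2 = 2.
GR = (1 − 1/5) × 2² / 8 = 0.8 × 4 / 8 = 0.4 dB.
Output = -25 − 0.4 = -25.4 dBFS.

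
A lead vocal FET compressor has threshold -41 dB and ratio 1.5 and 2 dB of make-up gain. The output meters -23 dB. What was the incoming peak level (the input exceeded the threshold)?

-17 dB

Before make-up, the level was -23 − 2 = -25 dB.
That's 16 dB above the -41 dB threshold.
Before 1.5:1 compression the overshoot was 16 × 1.5 = 24 dB, so input = -41 + 24 = -17 dB.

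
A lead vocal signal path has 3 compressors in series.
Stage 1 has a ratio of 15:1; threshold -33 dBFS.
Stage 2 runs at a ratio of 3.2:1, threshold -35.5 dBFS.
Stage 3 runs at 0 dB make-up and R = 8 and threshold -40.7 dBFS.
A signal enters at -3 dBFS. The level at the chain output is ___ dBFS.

-39.874219 dBFS

Stage 1: overshoot 30 dB → 30/15 = 2 dB → -31 dBFS.
Stage 2: 4.5 dB above -35.5 dBFS, reduced 3.2:1 to 1.40625 dB above → -34.09375 dBFS.
Stage 3: 6.60625 dB above -40.7 dBFS, reduced 8:1 to 0.825781 dB above → -39.874219 dBFS.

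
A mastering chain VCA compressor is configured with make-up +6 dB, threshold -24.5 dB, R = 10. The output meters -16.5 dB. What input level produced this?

-4.5 dB

Remove make-up: -16.5 − 6 = -22.5 dB.
The compressed level sits -22.5 − (-24.5) = 2 dB over threshold.
Undo the ratio: input overshoot = 2 × 10 = 20 dB, giving input = -4.5 dB.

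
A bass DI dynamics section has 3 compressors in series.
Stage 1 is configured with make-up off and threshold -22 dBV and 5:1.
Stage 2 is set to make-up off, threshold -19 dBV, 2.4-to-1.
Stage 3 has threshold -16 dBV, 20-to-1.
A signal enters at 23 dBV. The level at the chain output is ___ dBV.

Stage 1: overshoot 45 dB → 45/5 = 9 dB → -13 dBV.
Stage 2: 6 dB above -19 dBV, reduced 2.4:1 to 2.5 dB above → -16.5 dBV.
Stage 3: below threshold (-16.5 ≤ -16); passes unchanged; output -16.5 dBV.

-16.5 dBV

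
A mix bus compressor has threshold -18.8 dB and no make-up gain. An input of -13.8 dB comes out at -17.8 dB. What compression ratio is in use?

5:1

Input overshoot = -13.8 − (-18.8) = 5 dB; output overshoot = -17.8 − (-18.8) = 1 dB.
Ratio = 5 / 1 = 5.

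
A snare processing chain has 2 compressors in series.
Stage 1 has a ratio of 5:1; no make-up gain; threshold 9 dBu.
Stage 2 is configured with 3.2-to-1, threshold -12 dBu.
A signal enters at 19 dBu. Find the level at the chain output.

Stage 1: overshoot 10 dB → 10/5 = 2 dB → 11 dBu.
Stage 2: overshoot 23 dB → 23/3.2 = 7.1875 dB → -4.8125 dBu.

-4.8125 dBu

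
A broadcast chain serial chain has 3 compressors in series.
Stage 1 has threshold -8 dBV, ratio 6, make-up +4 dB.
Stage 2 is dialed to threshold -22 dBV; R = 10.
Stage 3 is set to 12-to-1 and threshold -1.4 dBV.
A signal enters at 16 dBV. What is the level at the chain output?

Stage 1: 24 dB above -8 dBV, reduced 6:1 to 4 dB above → -4 dBV; +4 dB make-up → 0 dBV.
Stage 2: 0 dBV is 22 dB over -22 dBV; at 10:1 that becomes 2.2 dB over, giving -19.8 dBV.
Stage 3: below threshold (-19.8 ≤ -1.4); passes unchanged; output -19.8 dBV.

-19.8 dBV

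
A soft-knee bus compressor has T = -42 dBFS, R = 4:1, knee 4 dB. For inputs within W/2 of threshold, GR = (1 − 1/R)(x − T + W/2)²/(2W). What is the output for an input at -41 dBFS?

-41.84375 dBFS

x − T + W/2 = -41 − (-42) + 2 = 3.
GR = (1 − 1/4) × 3² / 8 = 0.75 × 9 / 8 = 0.84375 dB.
Output = -41 − 0.84375 = -41.84375 dBFS.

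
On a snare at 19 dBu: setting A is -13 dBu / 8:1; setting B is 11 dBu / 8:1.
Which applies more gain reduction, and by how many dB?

A, by 21 dB

A: overshoot 32 dB → output overshoot 4 dB → GR 28 dB.
B: overshoot 8 dB → output overshoot 1 dB → GR 7 dB.
A reduces 21 dB more.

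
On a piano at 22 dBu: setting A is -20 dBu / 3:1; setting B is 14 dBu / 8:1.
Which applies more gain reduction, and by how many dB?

A, by 21 dB

A: overshoot 42 dB → output overshoot 14 dB → GR 28 dB.
B: overshoot 8 dB → output overshoot 1 dB → GR 7 dB.
A applies 21 dB more gain reduction.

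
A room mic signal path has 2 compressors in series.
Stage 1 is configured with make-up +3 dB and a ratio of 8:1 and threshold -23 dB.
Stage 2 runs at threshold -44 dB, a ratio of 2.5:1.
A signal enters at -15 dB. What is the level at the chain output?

-34 dB

Stage 1: 8 dB above -23 dB, reduced 8:1 to 1 dB above → -22 dB; +3 dB make-up → -19 dB.
Stage 2: -19 dB is 25 dB over -44 dB; at 2.5:1 that becomes 10 dB over, giving -34 dB.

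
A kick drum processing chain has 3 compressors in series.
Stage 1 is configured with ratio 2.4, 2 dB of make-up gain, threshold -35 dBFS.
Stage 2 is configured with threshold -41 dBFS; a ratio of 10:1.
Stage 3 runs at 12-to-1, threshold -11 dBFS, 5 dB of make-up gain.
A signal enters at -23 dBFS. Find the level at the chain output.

-34.7 dBFS

Stage 1: -23 dBFS is 12 dB over -35 dBFS; at 2.4:1 that becomes 5 dB over, giving -30 dBFS; +2 dB make-up → -28 dBFS.
Stage 2: -28 dBFS is 13 dB over -41 dBFS; at 10:1 that becomes 1.3 dB over, giving -39.7 dBFS.
Stage 3: below threshold (-39.7 ≤ -11); passes unchanged; make-up brings it to -34.7 dBFS.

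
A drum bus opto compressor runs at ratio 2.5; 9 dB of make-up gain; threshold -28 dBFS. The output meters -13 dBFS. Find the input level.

-13 dBFS

Stripping the +9 dB make-up gives -22 dBFS at the gain stage.
That's 6 dB above the -28 dBFS threshold.
Undo the ratio: input overshoot = 6 × 2.5 = 15 dB, giving input = -13 dBFS.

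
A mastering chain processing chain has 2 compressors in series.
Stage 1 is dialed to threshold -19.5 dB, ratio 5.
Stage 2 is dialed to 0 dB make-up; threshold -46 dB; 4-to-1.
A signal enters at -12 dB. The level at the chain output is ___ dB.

-39 dB

Stage 1: 7.5 dB above -19.5 dB, reduced 5:1 to 1.5 dB above → -18 dB.
Stage 2: 28 dB above -46 dB, reduced 4:1 to 7 dB above → -39 dB.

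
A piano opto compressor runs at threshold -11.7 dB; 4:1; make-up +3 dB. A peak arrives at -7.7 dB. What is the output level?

-7.7 dB

Overshoot: -7.7 − (-11.7) = 4 dB.
The 4 dB excess becomes 1 dB after 4:1 reduction.
Output = -11.7 + 1 = -10.7 dB; make-up adds 3 dB, giving -7.7 dB.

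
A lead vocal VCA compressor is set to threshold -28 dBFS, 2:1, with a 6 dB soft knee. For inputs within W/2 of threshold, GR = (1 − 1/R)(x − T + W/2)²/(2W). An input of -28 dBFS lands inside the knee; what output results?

x − T + W/2 = -28 − (-28) + 3 = 3.
GR = (1 − 1/2) × 3² / 12 = 0.5 × 9 / 12 = 0.375 dB.
Output = -28 − 0.375 = -28.375 dBFS.

-28.375 dBFS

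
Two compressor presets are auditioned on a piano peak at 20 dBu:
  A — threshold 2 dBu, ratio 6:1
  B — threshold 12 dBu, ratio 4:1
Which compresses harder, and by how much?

A, by 9 dB

A: 18 dB over, compressed to 3 dB over, so 15 dB of GR.
B: 8 dB over, compressed to 2 dB over, so 6 dB of GR.
A applies 9 dB more gain reduction.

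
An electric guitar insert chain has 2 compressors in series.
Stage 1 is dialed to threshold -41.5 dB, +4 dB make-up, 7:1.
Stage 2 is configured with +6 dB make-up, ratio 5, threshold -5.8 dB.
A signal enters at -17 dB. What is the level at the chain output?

Stage 1: overshoot 24.5 dB → 24.5/7 = 3.5 dB → -38 dB; +4 dB make-up → -34 dB.
Stage 2: -34 dB ≤ -5.8 dB, so stage 2 doesn't engage; make-up brings it to -28 dB.

-28 dB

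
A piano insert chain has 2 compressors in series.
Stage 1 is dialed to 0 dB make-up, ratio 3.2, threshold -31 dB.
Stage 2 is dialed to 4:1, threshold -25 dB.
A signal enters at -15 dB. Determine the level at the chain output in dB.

Stage 1: overshoot 16 dB → 16/3.2 = 5 dB → -26 dB.
Stage 2: -26 dB is at or below the -25 dB threshold — no compression; output -26 dB.

-26 dB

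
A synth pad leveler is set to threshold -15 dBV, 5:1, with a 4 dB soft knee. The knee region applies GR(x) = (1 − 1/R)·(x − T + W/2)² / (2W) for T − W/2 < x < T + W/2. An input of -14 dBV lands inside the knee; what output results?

x − T + W/2 = -14 − (-15) + 2 = 3.
GR = (1 − 1/5) × 3² / 8 = 0.8 × 9 / 8 = 0.9 dB.
Output = -14 − 0.9 = -14.9 dBV.

-14.9 dBV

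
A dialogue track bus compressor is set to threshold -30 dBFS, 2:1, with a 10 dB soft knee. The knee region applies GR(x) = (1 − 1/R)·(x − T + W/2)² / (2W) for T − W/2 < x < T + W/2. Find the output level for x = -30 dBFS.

x − T + W/2 = -30 − (-30) + 5 = 5.
GR = (1 − 1/2) × 5² / 20 = 0.5 × 25 / 20 = 0.625 dB.
Output = -30 − 0.625 = -30.625 dBFS.

-30.625 dBFS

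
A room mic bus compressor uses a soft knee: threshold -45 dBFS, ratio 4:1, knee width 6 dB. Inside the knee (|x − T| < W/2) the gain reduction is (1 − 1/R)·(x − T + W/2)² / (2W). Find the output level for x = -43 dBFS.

-44.5625 dBFS

x − T + W/2 = -43 − (-45) + 3 = 5.
GR = (1 − 1/4) × 5² / 12 = 0.75 × 25 / 12 = 1.5625 dB.
Output = -43 − 1.5625 = -44.5625 dBFS.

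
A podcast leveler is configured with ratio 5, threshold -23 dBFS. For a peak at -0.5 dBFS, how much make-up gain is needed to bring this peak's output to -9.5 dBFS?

9 dB

Overshoot 22.5 dB → 22.5/5 = 4.5 dB after compression, so the compressed level is -23 + 4.5 = -18.5 dBFS.
Make-up = target − compressed = -9.5 − (-18.5) = 9 dB.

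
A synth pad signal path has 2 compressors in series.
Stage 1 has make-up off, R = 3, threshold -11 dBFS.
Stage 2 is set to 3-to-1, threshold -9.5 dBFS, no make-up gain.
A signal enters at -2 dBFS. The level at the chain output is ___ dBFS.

Stage 1: -2 dBFS is 9 dB over -11 dBFS; at 3:1 that becomes 3 dB over, giving -8 dBFS.
Stage 2: -8 dBFS is 1.5 dB over -9.5 dBFS; at 3:1 that becomes 0.5 dB over, giving -9 dBFS.

-9 dBFS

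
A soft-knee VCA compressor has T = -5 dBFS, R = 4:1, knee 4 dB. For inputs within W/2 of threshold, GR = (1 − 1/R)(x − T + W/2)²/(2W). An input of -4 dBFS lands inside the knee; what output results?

x − T + W/2 = -4 − (-5) + 2 = 3.
GR = (1 − 1/4) × 3² / 8 = 0.75 × 9 / 8 = 0.84375 dB.
Output = -4 − 0.84375 = -4.84375 dBFS.

-4.84375 dBFS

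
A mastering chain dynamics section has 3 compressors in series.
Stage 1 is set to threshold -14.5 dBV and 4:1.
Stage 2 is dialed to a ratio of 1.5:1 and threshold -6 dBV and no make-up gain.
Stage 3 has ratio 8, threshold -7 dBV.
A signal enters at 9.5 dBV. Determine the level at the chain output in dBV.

-8.5 dBV

Stage 1: 24 dB above -14.5 dBV, reduced 4:1 to 6 dB above → -8.5 dBV.
Stage 2: -8.5 dBV is at or below the -6 dBV threshold — no compression; output -8.5 dBV.
Stage 3: below threshold (-8.5 ≤ -7); passes unchanged; output -8.5 dBV.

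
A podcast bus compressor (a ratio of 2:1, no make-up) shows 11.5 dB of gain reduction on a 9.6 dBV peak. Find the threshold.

-13.4 dBV

Let T be the threshold. Output overshoot = (input overshoot)/R, so -1.9 − T = (9.6 − T)/2.
2·(-1.9 − T) = 9.6 − T → 1·T = -3.8 − 9.6 = -13.4.
T = -13.4/1 = -13.4 dBV.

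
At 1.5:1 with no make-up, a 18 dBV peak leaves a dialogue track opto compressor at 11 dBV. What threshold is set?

-3 dBV

Let T be the threshold. Output overshoot = (input overshoot)/R, so 11 − T = (18 − T)/1.5.
1.5·(11 − T) = 18 − T → 0.5·T = 16.5 − 18 = -1.5.
T = -1.5/0.5 = -3 dBV.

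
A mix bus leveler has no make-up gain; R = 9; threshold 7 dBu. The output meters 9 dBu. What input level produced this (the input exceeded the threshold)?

25 dBu

That's 2 dB above the 7 dBu threshold.
Input overshoot = R × output overshoot = 18 dB → input = 7 + 18 = 25 dBu.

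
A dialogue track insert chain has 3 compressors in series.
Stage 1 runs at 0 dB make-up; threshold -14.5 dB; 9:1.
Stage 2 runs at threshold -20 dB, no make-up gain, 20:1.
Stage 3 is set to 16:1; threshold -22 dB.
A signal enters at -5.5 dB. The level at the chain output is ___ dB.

Stage 1: -5.5 dB is 9 dB over -14.5 dB; at 9:1 that becomes 1 dB over, giving -13.5 dB.
Stage 2: -13.5 dB is 6.5 dB over -20 dB; at 20:1 that becomes 0.325 dB over, giving -19.675 dB.
Stage 3: 2.325 dB above -22 dB, reduced 16:1 to 0.145313 dB above → -21.854688 dB.

-21.854688 dB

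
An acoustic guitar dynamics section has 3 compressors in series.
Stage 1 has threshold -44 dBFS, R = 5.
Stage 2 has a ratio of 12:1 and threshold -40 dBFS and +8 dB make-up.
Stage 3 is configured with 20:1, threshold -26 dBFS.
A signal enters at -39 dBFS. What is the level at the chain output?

Stage 1: -39 dBFS is 5 dB over -44 dBFS; at 5:1 that becomes 1 dB over, giving -43 dBFS.
Stage 2: below threshold (-43 ≤ -40); passes unchanged; make-up brings it to -35 dBFS.
Stage 3: below threshold (-35 ≤ -26); passes unchanged; output -35 dBFS.

-35 dBFS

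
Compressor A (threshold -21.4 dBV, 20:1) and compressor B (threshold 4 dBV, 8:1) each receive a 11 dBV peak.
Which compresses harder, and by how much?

A, by 24.655 dB

A: GR = 32.4 − 32.4/20 = 30.78 dB.
B: GR = 7 − 7/8 = 6.125 dB.
Difference: 24.655 dB in favour of A.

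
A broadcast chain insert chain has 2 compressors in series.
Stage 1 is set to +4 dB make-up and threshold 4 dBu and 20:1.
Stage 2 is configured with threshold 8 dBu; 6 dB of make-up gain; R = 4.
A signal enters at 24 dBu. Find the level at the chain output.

Stage 1: 24 dBu is 20 dB over 4 dBu; at 20:1 that becomes 1 dB over, giving 5 dBu; +4 dB make-up → 9 dBu.
Stage 2: 9 dBu is 1 dB over 8 dBu; at 4:1 that becomes 0.25 dB over, giving 8.25 dBu; +6 dB make-up → 14.25 dBu.

14.25 dBu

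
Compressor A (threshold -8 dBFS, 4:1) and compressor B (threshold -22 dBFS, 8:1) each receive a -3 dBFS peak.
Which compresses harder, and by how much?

A: GR = 5 − 5/4 = 3.75 dB.
B: GR = 19 − 19/8 = 16.625 dB.
B applies 12.875 dB more gain reduction.

B, by 12.875 dB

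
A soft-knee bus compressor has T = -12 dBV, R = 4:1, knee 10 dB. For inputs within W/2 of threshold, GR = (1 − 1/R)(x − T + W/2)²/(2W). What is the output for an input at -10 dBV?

x − T + W/2 = -10 − (-12) + 5 = 7.
GR = (1 − 1/4) × 7² / 20 = 0.75 × 49 / 20 = 1.8375 dB.
Output = -10 − 1.8375 = -11.8375 dBV.

-11.8375 dBV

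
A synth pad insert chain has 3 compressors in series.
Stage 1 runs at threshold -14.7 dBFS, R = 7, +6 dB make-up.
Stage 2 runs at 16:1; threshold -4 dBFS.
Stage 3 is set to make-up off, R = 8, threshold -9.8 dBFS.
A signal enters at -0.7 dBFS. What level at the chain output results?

-9.4125 dBFS

Stage 1: -0.7 dBFS is 14 dB over -14.7 dBFS; at 7:1 that becomes 2 dB over, giving -12.7 dBFS; +6 dB make-up → -6.7 dBFS.
Stage 2: below threshold (-6.7 ≤ -4); passes unchanged; output -6.7 dBFS.
Stage 3: -6.7 dBFS is 3.1 dB over -9.8 dBFS; at 8:1 that becomes 0.3875 dB over, giving -9.4125 dBFS.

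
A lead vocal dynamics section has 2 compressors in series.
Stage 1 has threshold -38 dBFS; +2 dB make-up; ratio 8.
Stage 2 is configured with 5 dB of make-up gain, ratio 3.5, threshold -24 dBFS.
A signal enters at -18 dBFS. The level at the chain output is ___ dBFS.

Stage 1: -18 dBFS is 20 dB over -38 dBFS; at 8:1 that becomes 2.5 dB over, giving -35.5 dBFS; +2 dB make-up → -33.5 dBFS.
Stage 2: below threshold (-33.5 ≤ -24); passes unchanged; make-up brings it to -28.5 dBFS.

-28.5 dBFS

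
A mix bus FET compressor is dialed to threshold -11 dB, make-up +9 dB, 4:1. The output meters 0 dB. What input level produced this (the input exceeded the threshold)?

-3 dB

Stripping the +9 dB make-up gives -9 dB at the gain stage.
That's 2 dB above the -11 dB threshold.
Before 4:1 compression the overshoot was 2 × 4 = 8 dB, so input = -11 + 8 = -3 dB.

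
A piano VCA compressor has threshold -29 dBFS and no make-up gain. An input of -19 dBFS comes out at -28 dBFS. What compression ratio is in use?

Input overshoot = -19 − (-29) = 10 dB; output overshoot = -28 − (-29) = 1 dB.
Ratio = 10 / 1 = 10.

10:1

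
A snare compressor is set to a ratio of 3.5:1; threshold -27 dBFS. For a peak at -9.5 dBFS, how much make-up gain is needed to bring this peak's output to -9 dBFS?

13 dB

Overshoot 17.5 dB → 17.5/3.5 = 5 dB after compression, so the compressed level is -27 + 5 = -22 dBFS.
Make-up = target − compressed = -9 − (-22) = 13 dB.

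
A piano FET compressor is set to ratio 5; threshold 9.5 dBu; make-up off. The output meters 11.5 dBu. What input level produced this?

The compressed level sits 11.5 − 9.5 = 2 dB over threshold.
Undo the ratio: input overshoot = 2 × 5 = 10 dB, giving input = 19.5 dBu.

19.5 dBu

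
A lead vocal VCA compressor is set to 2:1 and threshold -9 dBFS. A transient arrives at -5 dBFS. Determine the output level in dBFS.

Overshoot: -5 − (-9) = 4 dB.
At 2:1 the overshoot is divided by 2, leaving 2 dB above threshold.
So the level is -9 + 2 = -7 dBFS.

-7 dBFS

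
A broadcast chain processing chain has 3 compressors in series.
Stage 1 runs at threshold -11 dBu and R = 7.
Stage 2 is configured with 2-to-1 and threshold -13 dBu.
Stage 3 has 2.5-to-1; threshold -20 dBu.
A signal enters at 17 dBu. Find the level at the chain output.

-16 dBu

Stage 1: overshoot 28 dB → 28/7 = 4 dB → -7 dBu.
Stage 2: overshoot 6 dB → 6/2 = 3 dB → -10 dBu.
Stage 3: 10 dB above -20 dBu, reduced 2.5:1 to 4 dB above → -16 dBu.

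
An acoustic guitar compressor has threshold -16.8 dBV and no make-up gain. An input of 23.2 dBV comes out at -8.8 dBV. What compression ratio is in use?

Input overshoot = 23.2 − (-16.8) = 40 dB; output overshoot = -8.8 − (-16.8) = 8 dB.
Ratio = 40 / 8 = 5.

5:1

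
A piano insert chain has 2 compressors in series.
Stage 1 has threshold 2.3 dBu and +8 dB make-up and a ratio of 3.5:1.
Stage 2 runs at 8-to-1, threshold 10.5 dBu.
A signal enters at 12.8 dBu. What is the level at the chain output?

10.85 dBu

Stage 1: overshoot 10.5 dB → 10.5/3.5 = 3 dB → 5.3 dBu; +8 dB make-up → 13.3 dBu.
Stage 2: 2.8 dB above 10.5 dBu, reduced 8:1 to 0.35 dB above → 10.85 dBu.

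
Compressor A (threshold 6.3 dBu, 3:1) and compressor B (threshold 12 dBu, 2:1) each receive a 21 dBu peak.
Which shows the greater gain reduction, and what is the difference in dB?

A, by 5.3 dB

A: 14.7 dB over, compressed to 4.9 dB over, so 9.8 dB of GR.
B: 9 dB over, compressed to 4.5 dB over, so 4.5 dB of GR.
A applies 5.3 dB more gain reduction.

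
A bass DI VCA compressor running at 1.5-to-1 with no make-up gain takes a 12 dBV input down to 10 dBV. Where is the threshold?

6 dBV

Input is 6 dB above T (since output overshoot × R = input overshoot: (10 − T)·1.5 = 12 − T gives T = 6 dBV).
Check: 6 + (12 − 6)/1.5 = 6 + 4 = 10 dBV. ✓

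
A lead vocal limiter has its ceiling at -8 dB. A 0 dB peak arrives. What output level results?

-8 dB

At ∞:1, everything above -8 dB is held at the ceiling.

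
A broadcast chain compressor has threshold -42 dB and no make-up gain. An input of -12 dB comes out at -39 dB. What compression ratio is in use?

10:1

Input overshoot = -12 − (-42) = 30 dB; output overshoot = -39 − (-42) = 3 dB.
Ratio = 30 / 3 = 10.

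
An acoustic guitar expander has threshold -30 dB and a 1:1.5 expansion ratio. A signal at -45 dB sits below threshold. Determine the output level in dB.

Undershoot = (-30) − (-45) = 15 dB.
At 1:1.5, that expands to 22.5 dB under threshold.
Output = -30 − 22.5 = -52.5 dB.

-52.5 dB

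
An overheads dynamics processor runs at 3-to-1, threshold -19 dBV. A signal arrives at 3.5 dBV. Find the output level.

Overshoot: 3.5 − (-19) = 22.5 dB.
3:1 compression reduces that to 22.5/3 = 7.5 dB over.
That puts the output at -11.5 dBV.

-11.5 dBV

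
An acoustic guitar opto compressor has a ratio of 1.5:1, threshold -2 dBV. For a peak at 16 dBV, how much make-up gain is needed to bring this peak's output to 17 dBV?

7 dB

Overshoot 18 dB → 18/1.5 = 12 dB after compression, so the compressed level is -2 + 12 = 10 dBV.
Make-up = target − compressed = 17 − 10 = 7 dB.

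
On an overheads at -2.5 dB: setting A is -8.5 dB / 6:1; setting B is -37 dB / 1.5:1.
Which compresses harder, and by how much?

A: 6 dB over, compressed to 1 dB over, so 5 dB of GR.
B: 34.5 dB over, compressed to 23 dB over, so 11.5 dB of GR.
B reduces 6.5 dB more.

B, by 6.5 dB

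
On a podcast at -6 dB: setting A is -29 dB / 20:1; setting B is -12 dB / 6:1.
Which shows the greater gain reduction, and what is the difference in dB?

A: 23 dB over, compressed to 1.15 dB over, so 21.85 dB of GR.
B: 6 dB over, compressed to 1 dB over, so 5 dB of GR.
A reduces 16.85 dB more.

A, by 16.85 dB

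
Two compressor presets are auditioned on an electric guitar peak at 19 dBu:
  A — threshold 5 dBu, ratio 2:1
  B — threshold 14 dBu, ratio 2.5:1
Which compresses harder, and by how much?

A: 14 dB over, compressed to 7 dB over, so 7 dB of GR.
B: 5 dB over, compressed to 2 dB over, so 3 dB of GR.
A reduces 4 dB more.

A, by 4 dB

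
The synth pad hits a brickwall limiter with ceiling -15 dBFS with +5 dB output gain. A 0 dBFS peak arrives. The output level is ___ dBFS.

-10 dBFS

A brickwall limiter is an ∞:1 compressor: any input above the ceiling is clamped to -15 dBFS.
Output gain then adds 5 dB: -15 + 5 = -10 dBFS.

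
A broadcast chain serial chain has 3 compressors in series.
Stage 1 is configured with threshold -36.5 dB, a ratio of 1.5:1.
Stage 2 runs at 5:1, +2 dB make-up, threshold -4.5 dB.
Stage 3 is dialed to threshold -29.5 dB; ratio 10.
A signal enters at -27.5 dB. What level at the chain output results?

Stage 1: 9 dB above -36.5 dB, reduced 1.5:1 to 6 dB above → -30.5 dB.
Stage 2: -30.5 dB is at or below the -4.5 dB threshold — no compression; make-up brings it to -28.5 dB.
Stage 3: -28.5 dB is 1 dB over -29.5 dB; at 10:1 that becomes 0.1 dB over, giving -29.4 dB.

-29.4 dB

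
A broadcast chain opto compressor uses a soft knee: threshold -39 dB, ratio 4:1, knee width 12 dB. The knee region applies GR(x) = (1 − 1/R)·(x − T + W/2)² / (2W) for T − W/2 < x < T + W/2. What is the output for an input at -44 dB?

x − T + W/2 = -44 − (-39) + 6 = 1.
GR = (1 − 1/4) × 1² / 24 = 0.75 × 1 / 24 = 0.03125 dB.
Output = -44 − 0.03125 = -44.03125 dB.

-44.03125 dB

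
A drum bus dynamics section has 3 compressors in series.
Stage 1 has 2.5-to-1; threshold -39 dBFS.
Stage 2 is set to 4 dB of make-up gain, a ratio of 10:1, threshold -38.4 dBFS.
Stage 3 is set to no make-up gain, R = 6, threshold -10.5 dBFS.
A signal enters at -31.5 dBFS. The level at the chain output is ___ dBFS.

Stage 1: 7.5 dB above -39 dBFS, reduced 2.5:1 to 3 dB above → -36 dBFS.
Stage 2: -36 dBFS is 2.4 dB over -38.4 dBFS; at 10:1 that becomes 0.24 dB over, giving -38.16 dBFS; +4 dB make-up → -34.16 dBFS.
Stage 3: -34.16 dBFS ≤ -10.5 dBFS, so stage 3 doesn't engage; output -34.16 dBFS.

-34.16 dBFS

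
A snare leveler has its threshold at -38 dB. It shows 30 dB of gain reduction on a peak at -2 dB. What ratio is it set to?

6:1

Input overshoot = -2 − (-38) = 36 dB.
Output overshoot = 36 − 30 = 6 dB.
Ratio = input overshoot / output overshoot = 36 / 6 = 6.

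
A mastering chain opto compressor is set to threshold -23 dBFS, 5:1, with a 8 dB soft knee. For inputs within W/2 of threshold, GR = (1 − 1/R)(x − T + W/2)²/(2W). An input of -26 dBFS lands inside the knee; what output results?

x − T + W/2 = -26 − (-23) + 4 = 1.
GR = (1 − 1/5) × 1² / 16 = 0.8 × 1 / 16 = 0.05 dB.
Output = -26 − 0.05 = -26.05 dBFS.

-26.05 dBFS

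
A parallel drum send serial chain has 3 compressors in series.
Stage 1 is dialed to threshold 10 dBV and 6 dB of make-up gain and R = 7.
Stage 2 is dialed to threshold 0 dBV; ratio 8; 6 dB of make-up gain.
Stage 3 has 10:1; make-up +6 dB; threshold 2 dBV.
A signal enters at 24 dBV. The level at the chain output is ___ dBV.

Stage 1: overshoot 14 dB → 14/7 = 2 dB → 12 dBV; +6 dB make-up → 18 dBV.
Stage 2: 18 dBV is 18 dB over 0 dBV; at 8:1 that becomes 2.25 dB over, giving 2.25 dBV; +6 dB make-up → 8.25 dBV.
Stage 3: overshoot 6.25 dB → 6.25/10 = 0.625 dB → 2.625 dBV; +6 dB make-up → 8.625 dBV.

8.625 dBV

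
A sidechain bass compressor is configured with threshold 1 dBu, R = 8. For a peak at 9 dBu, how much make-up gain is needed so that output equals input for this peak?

7 dB

Overshoot 8 dB → 8/8 = 1 dB after compression, so the compressed level is 1 + 1 = 2 dBu.
Make-up = target − compressed = 9 − 2 = 7 dB.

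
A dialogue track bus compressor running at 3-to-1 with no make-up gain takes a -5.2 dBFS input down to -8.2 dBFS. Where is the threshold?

-9.7 dBFS

Input is 4.5 dB above T (since output overshoot × R = input overshoot: (-8.2 − T)·3 = -5.2 − T gives T = -9.7 dBFS).
Check: -9.7 + (-5.2 − (-9.7))/3 = -9.7 + 1.5 = -8.2 dBFS. ✓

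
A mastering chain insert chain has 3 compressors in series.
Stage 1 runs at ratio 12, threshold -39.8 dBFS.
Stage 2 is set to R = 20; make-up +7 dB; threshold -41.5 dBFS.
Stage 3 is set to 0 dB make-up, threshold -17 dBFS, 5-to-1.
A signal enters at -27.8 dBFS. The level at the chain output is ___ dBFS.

Stage 1: -27.8 dBFS is 12 dB over -39.8 dBFS; at 12:1 that becomes 1 dB over, giving -38.8 dBFS.
Stage 2: 2.7 dB above -41.5 dBFS, reduced 20:1 to 0.135 dB above → -41.365 dBFS; +7 dB make-up → -34.365 dBFS.
Stage 3: -34.365 dBFS is at or below the -17 dBFS threshold — no compression; output -34.365 dBFS.

-34.365 dBFS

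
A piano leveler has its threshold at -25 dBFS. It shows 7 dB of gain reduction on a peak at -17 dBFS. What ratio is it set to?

8:1

Input overshoot = -17 − (-25) = 8 dB.
Output overshoot = 8 − 7 = 1 dB.
Ratio = input overshoot / output overshoot = 8 / 1 = 8.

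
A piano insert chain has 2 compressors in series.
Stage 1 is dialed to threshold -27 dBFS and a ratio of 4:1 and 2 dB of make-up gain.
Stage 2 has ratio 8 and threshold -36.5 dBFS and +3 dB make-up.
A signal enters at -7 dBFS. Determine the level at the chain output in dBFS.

Stage 1: -7 dBFS is 20 dB over -27 dBFS; at 4:1 that becomes 5 dB over, giving -22 dBFS; +2 dB make-up → -20 dBFS.
Stage 2: -20 dBFS is 16.5 dB over -36.5 dBFS; at 8:1 that becomes 2.0625 dB over, giving -34.4375 dBFS; +3 dB make-up → -31.4375 dBFS.

-31.4375 dBFS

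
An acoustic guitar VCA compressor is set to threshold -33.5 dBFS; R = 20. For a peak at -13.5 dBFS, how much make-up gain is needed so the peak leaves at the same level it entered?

19 dB

Overshoot 20 dB → 20/20 = 1 dB after compression, so the compressed level is -33.5 + 1 = -32.5 dBFS.
Make-up = target − compressed = -13.5 − (-32.5) = 19 dB.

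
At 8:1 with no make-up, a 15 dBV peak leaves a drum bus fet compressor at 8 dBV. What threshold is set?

7 dBV

Gain reduction = 15 − 8 = 7 dB; output overshoot = GR / (R − 1) = 7 / 7 = 1 dB.
Threshold = output − output overshoot = 8 − 1 = 7 dBV.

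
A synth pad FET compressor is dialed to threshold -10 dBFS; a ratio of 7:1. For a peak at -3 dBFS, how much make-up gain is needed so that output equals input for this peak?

6 dB

The peak compresses to -10 + 7/7 = -9 dBFS.
To reach -3 dBFS requires -3 − (-9) = 6 dB of make-up.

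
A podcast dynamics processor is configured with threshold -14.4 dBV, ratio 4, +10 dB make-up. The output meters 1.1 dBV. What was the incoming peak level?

Before make-up, the level was 1.1 − 10 = -8.9 dBV.
That's 5.5 dB above the -14.4 dBV threshold.
Undo the ratio: input overshoot = 5.5 × 4 = 22 dB, giving input = 7.6 dBV.

7.6 dBV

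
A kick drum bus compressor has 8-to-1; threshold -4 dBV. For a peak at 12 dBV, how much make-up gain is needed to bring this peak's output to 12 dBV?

14 dB

The peak compresses to -4 + 16/8 = -2 dBV.
To reach 12 dBV requires 12 − (-2) = 14 dB of make-up.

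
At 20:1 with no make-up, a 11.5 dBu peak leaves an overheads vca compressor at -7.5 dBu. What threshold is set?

Let T be the threshold. Output overshoot = (input overshoot)/R, so -7.5 − T = (11.5 − T)/20.
20·(-7.5 − T) = 11.5 − T → 19·T = -150 − 11.5 = -161.5.
T = -161.5/19 = -8.5 dBu.

-8.5 dBu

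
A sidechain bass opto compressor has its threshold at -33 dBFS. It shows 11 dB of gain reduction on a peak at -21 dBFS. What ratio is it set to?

12:1

Input overshoot = -21 − (-33) = 12 dB.
Output overshoot = 12 − 11 = 1 dB.
Ratio = input overshoot / output overshoot = 12 / 1 = 12.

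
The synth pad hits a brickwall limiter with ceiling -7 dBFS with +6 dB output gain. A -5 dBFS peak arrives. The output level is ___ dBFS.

At ∞:1, everything above -7 dBFS is held at the ceiling.
Output gain then adds 6 dB: -7 + 6 = -1 dBFS.

-1 dBFS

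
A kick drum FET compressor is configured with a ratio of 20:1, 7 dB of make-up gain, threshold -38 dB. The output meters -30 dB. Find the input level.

Stripping the +7 dB make-up gives -37 dB at the gain stage.
The compressed level sits -37 − (-38) = 1 dB over threshold.
Before 20:1 compression the overshoot was 1 × 20 = 20 dB, so input = -38 + 20 = -18 dB.

-18 dB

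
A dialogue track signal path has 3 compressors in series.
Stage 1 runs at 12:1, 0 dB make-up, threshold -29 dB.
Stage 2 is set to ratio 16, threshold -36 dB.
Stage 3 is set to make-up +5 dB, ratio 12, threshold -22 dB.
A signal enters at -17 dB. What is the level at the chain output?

Stage 1: -17 dB is 12 dB over -29 dB; at 12:1 that becomes 1 dB over, giving -28 dB.
Stage 2: -28 dB is 8 dB over -36 dB; at 16:1 that becomes 0.5 dB over, giving -35.5 dB.
Stage 3: -35.5 dB is at or below the -22 dB threshold — no compression; make-up brings it to -30.5 dB.

-30.5 dB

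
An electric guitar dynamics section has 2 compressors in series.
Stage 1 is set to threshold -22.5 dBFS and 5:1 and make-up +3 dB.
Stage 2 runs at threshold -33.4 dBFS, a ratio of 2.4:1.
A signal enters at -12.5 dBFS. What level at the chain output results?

-26.775 dBFS

Stage 1: -12.5 dBFS is 10 dB over -22.5 dBFS; at 5:1 that becomes 2 dB over, giving -20.5 dBFS; +3 dB make-up → -17.5 dBFS.
Stage 2: overshoot 15.9 dB → 15.9/2.4 = 6.625 dB → -26.775 dBFS.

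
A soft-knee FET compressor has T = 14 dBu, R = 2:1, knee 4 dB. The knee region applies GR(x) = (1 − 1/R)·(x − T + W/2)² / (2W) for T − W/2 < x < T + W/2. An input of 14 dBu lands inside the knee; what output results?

13.75 dBu

x − T + W/2 = 14 − 14 + 2 = 2.
GR = (1 − 1/2) × 2² / 8 = 0.5 × 4 / 8 = 0.25 dB.
Output = 14 − 0.25 = 13.75 dBu.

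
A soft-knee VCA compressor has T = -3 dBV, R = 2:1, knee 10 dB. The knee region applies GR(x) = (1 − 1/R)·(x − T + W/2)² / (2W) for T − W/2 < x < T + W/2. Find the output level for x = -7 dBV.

-7.025 dBV

x − T + W/2 = -7 − (-3) + 5 = 1.
GR = (1 − 1/2) × 1² / 20 = 0.5 × 1 / 20 = 0.025 dB.
Output = -7 − 0.025 = -7.025 dBV.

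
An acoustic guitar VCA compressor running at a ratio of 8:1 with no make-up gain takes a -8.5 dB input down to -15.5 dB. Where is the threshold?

-16.5 dB

Let T be the threshold. Output overshoot = (input overshoot)/R, so -15.5 − T = (-8.5 − T)/8.
8·(-15.5 − T) = -8.5 − T → 7·T = -124 − (-8.5) = -115.5.
T = -115.5/7 = -16.5 dB.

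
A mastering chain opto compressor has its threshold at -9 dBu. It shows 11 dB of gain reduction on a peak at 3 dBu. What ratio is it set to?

Input overshoot = 3 − (-9) = 12 dB.
Output overshoot = 12 − 11 = 1 dB.
Ratio = input overshoot / output overshoot = 12 / 1 = 12.

12:1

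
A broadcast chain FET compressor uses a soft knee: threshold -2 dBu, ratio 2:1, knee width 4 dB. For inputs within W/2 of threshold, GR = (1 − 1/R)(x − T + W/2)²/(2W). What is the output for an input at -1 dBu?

-1.5625 dBu

x − T + W/2 = -1 − (-2) + 2 = 3.
GR = (1 − 1/2) × 3² / 8 = 0.5 × 9 / 8 = 0.5625 dB.
Output = -1 − 0.5625 = -1.5625 dBu.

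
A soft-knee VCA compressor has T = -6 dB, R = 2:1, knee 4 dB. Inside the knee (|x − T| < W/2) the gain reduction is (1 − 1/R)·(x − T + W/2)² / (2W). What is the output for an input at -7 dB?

x − T + W/2 = -7 − (-6) + 2 = 1.
GR = (1 − 1/2) × 1² / 8 = 0.5 × 1 / 8 = 0.0625 dB.
Output = -7 − 0.0625 = -7.0625 dB.

-7.0625 dB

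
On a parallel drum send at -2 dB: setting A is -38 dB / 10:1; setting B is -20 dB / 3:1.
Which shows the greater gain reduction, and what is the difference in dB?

A, by 20.4 dB

A: 36 dB over, compressed to 3.6 dB over, so 32.4 dB of GR.
B: 18 dB over, compressed to 6 dB over, so 12 dB of GR.
Difference: 20.4 dB in favour of A.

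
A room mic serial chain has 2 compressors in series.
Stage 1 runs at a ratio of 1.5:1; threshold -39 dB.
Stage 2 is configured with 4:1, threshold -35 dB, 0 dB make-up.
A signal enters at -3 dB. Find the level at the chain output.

-30 dB

Stage 1: overshoot 36 dB → 36/1.5 = 24 dB → -15 dB.
Stage 2: overshoot 20 dB → 20/4 = 5 dB → -30 dB.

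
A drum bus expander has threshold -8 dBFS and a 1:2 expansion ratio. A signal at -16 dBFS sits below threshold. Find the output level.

The input is 8 dB below the -8 dBFS threshold.
A 1:2 expander multiplies undershoot by 2: 8 × 2 = 16 dB below threshold.
Output = -8 − 16 = -24 dBFS.

-24 dBFS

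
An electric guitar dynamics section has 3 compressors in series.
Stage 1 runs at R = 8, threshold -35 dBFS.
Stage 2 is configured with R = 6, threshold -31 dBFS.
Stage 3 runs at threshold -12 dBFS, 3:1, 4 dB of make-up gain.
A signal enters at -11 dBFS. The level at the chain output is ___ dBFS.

Stage 1: 24 dB above -35 dBFS, reduced 8:1 to 3 dB above → -32 dBFS.
Stage 2: -32 dBFS is at or below the -31 dBFS threshold — no compression; output -32 dBFS.
Stage 3: below threshold (-32 ≤ -12); passes unchanged; make-up brings it to -28 dBFS.

-28 dBFS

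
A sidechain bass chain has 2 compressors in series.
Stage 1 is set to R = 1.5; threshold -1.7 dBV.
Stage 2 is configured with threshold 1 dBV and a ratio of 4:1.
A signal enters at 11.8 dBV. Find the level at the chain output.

2.575 dBV

Stage 1: 13.5 dB above -1.7 dBV, reduced 1.5:1 to 9 dB above → 7.3 dBV.
Stage 2: 6.3 dB above 1 dBV, reduced 4:1 to 1.575 dB above → 2.575 dBV.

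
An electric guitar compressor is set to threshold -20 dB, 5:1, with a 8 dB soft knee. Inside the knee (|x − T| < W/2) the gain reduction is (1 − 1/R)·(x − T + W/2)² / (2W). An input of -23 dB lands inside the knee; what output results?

-23.05 dB

x − T + W/2 = -23 − (-20) + 4 = 1.
GR = (1 − 1/5) × 1² / 16 = 0.8 × 1 / 16 = 0.05 dB.
Output = -23 − 0.05 = -23.05 dB.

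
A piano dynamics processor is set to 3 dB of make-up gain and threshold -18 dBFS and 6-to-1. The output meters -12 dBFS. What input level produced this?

0 dBFS

Before make-up, the level was -12 − 3 = -15 dBFS.
The compressed level sits -15 − (-18) = 3 dB over threshold.
Input overshoot = R × output overshoot = 18 dB → input = -18 + 18 = 0 dBFS.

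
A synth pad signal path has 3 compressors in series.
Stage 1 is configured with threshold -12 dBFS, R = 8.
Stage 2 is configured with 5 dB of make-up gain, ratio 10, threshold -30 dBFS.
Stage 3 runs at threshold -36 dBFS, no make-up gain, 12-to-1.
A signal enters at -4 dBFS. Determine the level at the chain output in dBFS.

-34.925 dBFS

Stage 1: overshoot 8 dB → 8/8 = 1 dB → -11 dBFS.
Stage 2: overshoot 19 dB → 19/10 = 1.9 dB → -28.1 dBFS; +5 dB make-up → -23.1 dBFS.
Stage 3: overshoot 12.9 dB → 12.9/12 = 1.075 dB → -34.925 dBFS.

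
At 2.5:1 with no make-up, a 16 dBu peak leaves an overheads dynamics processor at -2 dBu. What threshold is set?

Let T be the threshold. Output overshoot = (input overshoot)/R, so -2 − T = (16 − T)/2.5.
2.5·(-2 − T) = 16 − T → 1.5·T = -5 − 16 = -21.
T = -21/1.5 = -14 dBu.

-14 dBu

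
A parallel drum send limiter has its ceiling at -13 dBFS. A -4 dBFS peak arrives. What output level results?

The limiter clamps the peak to its -13 dBFS ceiling.

-13 dBFS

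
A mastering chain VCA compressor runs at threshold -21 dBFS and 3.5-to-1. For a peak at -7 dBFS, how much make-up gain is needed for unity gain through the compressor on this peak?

Without make-up, output = threshold + overshoot/3.5 = -21 + 4 = -17 dBFS.
Gap to target: 10 dB.

10 dB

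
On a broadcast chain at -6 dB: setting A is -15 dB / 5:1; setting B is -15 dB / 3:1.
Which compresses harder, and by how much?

A: overshoot 9 dB → output overshoot 1.8 dB → GR 7.2 dB.
B: overshoot 9 dB → output overshoot 3 dB → GR 6 dB.
A reduces 1.2 dB more.

A, by 1.2 dB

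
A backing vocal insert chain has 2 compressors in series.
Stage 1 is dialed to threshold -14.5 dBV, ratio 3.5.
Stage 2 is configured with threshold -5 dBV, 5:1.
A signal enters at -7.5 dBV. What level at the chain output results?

Stage 1: -7.5 dBV is 7 dB over -14.5 dBV; at 3.5:1 that becomes 2 dB over, giving -12.5 dBV.
Stage 2: -12.5 dBV is at or below the -5 dBV threshold — no compression; output -12.5 dBV.

-12.5 dBV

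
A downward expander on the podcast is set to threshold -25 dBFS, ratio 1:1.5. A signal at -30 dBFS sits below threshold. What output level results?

-32.5 dBFS

Below threshold, a 1:1.5 expander applies gain = (1.5−1)×(T − x) of attenuation.
(1.5−1) × 5 = 2.5 dB, so output = -30 − 2.5 = -32.5 dBFS.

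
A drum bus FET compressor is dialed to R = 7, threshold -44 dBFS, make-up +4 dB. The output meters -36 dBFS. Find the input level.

-16 dBFS

Remove make-up: -36 − 4 = -40 dBFS.
Post-compression overshoot = -40 − (-44) = 4 dB.
Before 7:1 compression the overshoot was 4 × 7 = 28 dB, so input = -44 + 28 = -16 dBFS.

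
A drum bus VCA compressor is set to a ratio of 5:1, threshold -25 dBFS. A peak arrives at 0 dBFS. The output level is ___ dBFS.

-20 dBFS

Overshoot: 0 − (-25) = 25 dB.
At 5:1 the overshoot is divided by 5, leaving 5 dB above threshold.
So the level is -25 + 5 = -20 dBFS.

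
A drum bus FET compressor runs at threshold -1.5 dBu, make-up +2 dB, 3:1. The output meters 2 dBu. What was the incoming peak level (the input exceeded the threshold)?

3 dBu

Stripping the +2 dB make-up gives 0 dBu at the gain stage.
The compressed level sits 0 − (-1.5) = 1.5 dB over threshold.
Before 3:1 compression the overshoot was 1.5 × 3 = 4.5 dB, so input = -1.5 + 4.5 = 3 dBu.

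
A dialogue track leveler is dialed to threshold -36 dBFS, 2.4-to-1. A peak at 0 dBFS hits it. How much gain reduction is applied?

The signal is 36 dB above threshold.
At 2.4:1, output sits 36/2.4 = 15 dB above threshold.
So the signal is attenuated by 36 − 15 = 21 dB.

21 dB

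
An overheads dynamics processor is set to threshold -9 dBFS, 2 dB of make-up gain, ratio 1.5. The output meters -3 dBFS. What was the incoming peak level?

Remove make-up: -3 − 2 = -5 dBFS.
Post-compression overshoot = -5 − (-9) = 4 dB.
Undo the ratio: input overshoot = 4 × 1.5 = 6 dB, giving input = -3 dBFS.

-3 dBFS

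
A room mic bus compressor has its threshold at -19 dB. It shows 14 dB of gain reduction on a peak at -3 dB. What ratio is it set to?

Input overshoot = -3 − (-19) = 16 dB.
Output overshoot = 16 − 14 = 2 dB.
Ratio = input overshoot / output overshoot = 16 / 2 = 8.

8:1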